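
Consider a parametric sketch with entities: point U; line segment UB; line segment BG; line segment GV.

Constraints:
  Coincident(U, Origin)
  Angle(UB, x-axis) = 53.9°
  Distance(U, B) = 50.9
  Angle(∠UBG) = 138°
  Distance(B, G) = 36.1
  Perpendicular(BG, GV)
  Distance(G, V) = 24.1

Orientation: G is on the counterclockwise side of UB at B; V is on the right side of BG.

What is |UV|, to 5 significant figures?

94.061

∠UBG = 138.0°, so BG runs at 53.9° + (180° − 138.0°) = 95.900° from the x-axis; with |BG| = 36.1, G = B + 36.1·(cos 95.900°, sin 95.900°) = (26.279, 77.035). BG ⟂ GV; with |GV| = 24.1 on the right of BG, V = G + 24.1·(0.99470, 0.10279) = (50.252, 79.513). Then |UV| = |V − U| = 94.061.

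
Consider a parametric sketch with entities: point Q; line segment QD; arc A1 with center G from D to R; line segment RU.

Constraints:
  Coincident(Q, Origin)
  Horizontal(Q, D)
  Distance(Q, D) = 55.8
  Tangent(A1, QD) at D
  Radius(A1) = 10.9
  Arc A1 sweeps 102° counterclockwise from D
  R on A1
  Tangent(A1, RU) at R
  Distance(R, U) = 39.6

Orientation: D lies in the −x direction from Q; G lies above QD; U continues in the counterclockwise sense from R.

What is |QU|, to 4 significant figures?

74.45

Q is at the origin; QD is horizontal with |QD| = 55.8 and D on the −x side, so D = (-55.80, 0.000). Since A1 is tangent to QD there, GD ⟂ QD, so G = D + (0, 10.9) = (-55.80, 10.90). On A1, D sits at bearing -90° from G; a 102° counterclockwise sweep puts R at bearing 12°, so R = G + 10.9·(cos 12°, sin 12°) = (-45.14, 13.17). A1 meets RU tangentially, so GR is at right angles to RU, so RU runs along (−sin 12°, cos 12°); with |RU| = 39.6, U = (-53.37, 51.90). Then |QU| = |U − Q| = 74.45.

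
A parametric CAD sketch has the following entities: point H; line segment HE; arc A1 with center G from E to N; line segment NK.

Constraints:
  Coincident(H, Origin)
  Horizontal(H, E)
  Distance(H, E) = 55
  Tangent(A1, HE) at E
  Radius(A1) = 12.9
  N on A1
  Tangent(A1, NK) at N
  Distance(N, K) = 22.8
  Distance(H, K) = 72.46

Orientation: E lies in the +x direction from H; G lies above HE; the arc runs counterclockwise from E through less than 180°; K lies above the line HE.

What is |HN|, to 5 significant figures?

69.387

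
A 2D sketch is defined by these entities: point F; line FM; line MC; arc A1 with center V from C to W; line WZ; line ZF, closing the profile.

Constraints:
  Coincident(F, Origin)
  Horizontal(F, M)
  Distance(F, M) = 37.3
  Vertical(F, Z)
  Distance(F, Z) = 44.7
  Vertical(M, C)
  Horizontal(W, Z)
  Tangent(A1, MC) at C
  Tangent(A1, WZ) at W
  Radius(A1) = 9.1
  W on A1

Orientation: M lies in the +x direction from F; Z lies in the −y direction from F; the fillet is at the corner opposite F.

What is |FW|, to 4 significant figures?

52.85

F is at the origin; FM is horizontal with |FM| = 37.3 and M on the +x side, so M = (37.30, 0.000). F and Z share the same x with |FZ| = 44.7 and Z on the −y side, so Z = (0.000, -44.70). The virtual corner opposite F is at (37.30, -44.70). A1 meets MC tangentially, so VC is at right angles to MC and tangency of A1 to WZ means the radius VW is perpendicular to WZ, with radius 9.1, so the center V sits 9.1 in from both sides at V = (28.20, -35.60). That places the tangent points at C = (37.30, -35.60) on MC and W = (28.20, -44.70) on WZ. Then |FW| = |W − F| = 52.85.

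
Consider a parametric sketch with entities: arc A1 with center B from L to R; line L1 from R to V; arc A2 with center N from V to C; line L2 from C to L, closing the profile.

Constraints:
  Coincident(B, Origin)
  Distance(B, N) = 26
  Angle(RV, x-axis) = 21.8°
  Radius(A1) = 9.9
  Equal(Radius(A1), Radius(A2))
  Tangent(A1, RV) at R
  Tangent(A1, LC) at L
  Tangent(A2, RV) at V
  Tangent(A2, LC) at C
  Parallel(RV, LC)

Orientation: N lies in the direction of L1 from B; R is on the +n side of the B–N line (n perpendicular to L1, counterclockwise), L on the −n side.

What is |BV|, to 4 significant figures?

27.82

The slot axis is L1's direction at 21.8°, so u = (cos 21.8°, sin 21.8°) = (0.9285, 0.3714) and n = (−sin 21.8°, cos 21.8°) = (-0.3714, 0.9285). B is at the origin and N lies 26.0 along u from B, so N = 26.0·u = (24.14, 9.656). Tangency of A1 to both parallel lines with radius 9.9 puts R and L at B ± 9.9·n: R = (-3.677, 9.192), L = (3.677, -9.192). Equal radii place V and C the same way about N: V = N + 9.9·n = (20.46, 18.85), C = N − 9.9·n = (27.82, 0.4636). Then |BV| = |V − B| = 27.82.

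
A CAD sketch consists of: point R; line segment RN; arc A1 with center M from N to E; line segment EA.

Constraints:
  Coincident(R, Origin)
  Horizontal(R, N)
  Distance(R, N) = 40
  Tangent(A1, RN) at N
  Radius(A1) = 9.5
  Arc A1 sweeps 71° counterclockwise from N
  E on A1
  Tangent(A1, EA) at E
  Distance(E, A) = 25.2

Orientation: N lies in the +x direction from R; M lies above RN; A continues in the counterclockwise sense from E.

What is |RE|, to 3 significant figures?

49.4

A1 meets RN tangentially, so MN is at right angles to RN, so M = N + (0, 9.5) = (40.0, 9.50). On A1, N sits at bearing -90° from M; a 71° counterclockwise sweep puts E at bearing -19°, so E = M + 9.5·(cos -19°, sin -19°) = (49.0, 6.41). Then |RE| = |E − R| = 49.4.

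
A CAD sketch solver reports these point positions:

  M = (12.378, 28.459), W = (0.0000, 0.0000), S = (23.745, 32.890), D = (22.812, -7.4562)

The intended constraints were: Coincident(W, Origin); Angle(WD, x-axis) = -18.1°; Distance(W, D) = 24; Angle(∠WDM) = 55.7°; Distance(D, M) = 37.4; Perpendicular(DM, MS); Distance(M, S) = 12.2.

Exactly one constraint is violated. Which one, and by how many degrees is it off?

Perpendicular(DM, MS) — off by 5.10°.

W = (0.00, 0.00) ✓; WD at -18.10° ✓; |WD| = 24.00 ✓; ∠WDM = 55.70° ✓; |DM| = 37.40 ✓; ∠(DM, MS) = 84.90° ✗; |MS| = 12.20 ✓.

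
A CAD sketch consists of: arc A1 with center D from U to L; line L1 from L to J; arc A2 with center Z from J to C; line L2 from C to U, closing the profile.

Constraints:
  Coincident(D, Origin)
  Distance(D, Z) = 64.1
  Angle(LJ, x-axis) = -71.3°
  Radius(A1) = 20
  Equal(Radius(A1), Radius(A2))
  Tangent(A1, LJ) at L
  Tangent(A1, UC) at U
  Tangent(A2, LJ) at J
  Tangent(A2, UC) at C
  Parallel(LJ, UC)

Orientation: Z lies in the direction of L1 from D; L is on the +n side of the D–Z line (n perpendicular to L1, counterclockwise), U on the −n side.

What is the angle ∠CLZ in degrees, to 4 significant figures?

14.64°

Tangency of A1 to both parallel lines with radius 20.0 puts L and U at D ± 20.0·n: L = (18.94, 6.412), U = (-18.94, -6.412). Equal radii place J and C the same way about Z: J = Z + 20.0·n = (39.50, -54.30), C = Z − 20.0·n = (1.607, -67.13). Then cos ∠CLZ = LC·LZ / (|LC||LZ|), giving 14.64°.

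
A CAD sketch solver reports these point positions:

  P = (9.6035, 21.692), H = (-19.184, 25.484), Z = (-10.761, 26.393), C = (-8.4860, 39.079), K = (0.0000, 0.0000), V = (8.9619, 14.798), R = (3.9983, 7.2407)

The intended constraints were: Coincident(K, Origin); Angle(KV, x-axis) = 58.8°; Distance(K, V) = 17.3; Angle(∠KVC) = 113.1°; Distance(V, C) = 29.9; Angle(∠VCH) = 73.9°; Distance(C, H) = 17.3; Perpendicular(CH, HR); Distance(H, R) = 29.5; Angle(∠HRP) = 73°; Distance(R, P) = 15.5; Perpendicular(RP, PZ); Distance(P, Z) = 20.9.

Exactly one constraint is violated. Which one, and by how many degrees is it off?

Perpendicular(RP, PZ) — off by 8.20°.

K = (0.00, 0.00) ✓; KV at 58.80° ✓; |KV| = 17.30 ✓; ∠KVC = 113.1° ✓; |VC| = 29.90 ✓; ∠VCH = 73.90° ✓; |CH| = 17.30 ✓; ∠(CH, HR) = 90.00° ✓; |HR| = 29.50 ✓; ∠HRP = 73.00° ✓; |RP| = 15.50 ✓; ∠(RP, PZ) = 98.20° ✗; |PZ| = 20.90 ✓.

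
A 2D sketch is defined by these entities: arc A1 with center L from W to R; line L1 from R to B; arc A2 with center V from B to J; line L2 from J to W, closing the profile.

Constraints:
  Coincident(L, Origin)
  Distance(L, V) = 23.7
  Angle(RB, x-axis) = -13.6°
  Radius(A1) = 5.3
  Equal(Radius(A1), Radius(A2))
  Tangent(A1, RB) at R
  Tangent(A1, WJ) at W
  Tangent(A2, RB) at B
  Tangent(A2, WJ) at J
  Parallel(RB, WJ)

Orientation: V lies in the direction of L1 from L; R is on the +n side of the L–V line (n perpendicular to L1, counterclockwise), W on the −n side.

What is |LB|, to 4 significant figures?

24.29

The slot axis is L1's direction at -13.6°, so u = (cos -13.6°, sin -13.6°) = (0.9720, -0.2351) and n = (−sin -13.6°, cos -13.6°) = (0.2351, 0.9720). L is at the origin and V lies 23.7 along u from L, so V = 23.7·u = (23.04, -5.573). Tangency of A1 to both parallel lines with radius 5.3 puts R and W at L ± 5.3·n: R = (1.246, 5.151), W = (-1.246, -5.151). Equal radii place B and J the same way about V: B = V + 5.3·n = (24.28, -0.4215), J = V − 5.3·n = (21.79, -10.72). Then |LB| = |B − L| = 24.29.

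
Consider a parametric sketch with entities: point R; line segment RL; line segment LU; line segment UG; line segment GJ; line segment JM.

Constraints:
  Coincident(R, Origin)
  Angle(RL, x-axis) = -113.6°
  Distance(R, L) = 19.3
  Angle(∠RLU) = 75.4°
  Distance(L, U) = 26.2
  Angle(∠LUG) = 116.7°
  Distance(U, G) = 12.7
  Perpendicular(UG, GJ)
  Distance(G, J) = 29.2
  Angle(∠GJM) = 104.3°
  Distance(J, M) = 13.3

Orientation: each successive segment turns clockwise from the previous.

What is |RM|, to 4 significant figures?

8.856

The perpendicularity gives GJ at right angles to UG, so GJ runs at -11.50°; with |GJ| = 29.2, J = (2.830, 5.140). ∠GJM = 104.3° gives JM at -87.20° from the x-axis; with |JM| = 13.3, M = (3.479, -8.144). Then |RM| = |M − R| = 8.856.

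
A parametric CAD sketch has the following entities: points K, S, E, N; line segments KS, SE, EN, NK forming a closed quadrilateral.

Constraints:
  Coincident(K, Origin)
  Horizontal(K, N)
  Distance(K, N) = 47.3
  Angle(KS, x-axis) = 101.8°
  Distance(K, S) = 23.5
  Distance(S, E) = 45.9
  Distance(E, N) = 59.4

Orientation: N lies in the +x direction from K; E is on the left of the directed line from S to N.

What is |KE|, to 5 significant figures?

62.167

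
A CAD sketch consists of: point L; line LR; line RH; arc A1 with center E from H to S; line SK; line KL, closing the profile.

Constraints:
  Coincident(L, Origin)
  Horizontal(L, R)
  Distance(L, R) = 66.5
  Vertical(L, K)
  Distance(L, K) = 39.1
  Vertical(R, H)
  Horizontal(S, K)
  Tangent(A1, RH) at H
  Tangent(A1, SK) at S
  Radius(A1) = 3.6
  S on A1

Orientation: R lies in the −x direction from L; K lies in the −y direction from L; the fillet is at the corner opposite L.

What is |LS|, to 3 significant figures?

74.1

L is at the origin; LR is horizontal with |LR| = 66.5 and R on the −x side, so R = (-66.5, 0.00). L and K share the same x with |LK| = 39.1 and K on the −y side, so K = (0.00, -39.1). The virtual corner opposite L is at (-66.5, -39.1). A1 meets RH tangentially, so EH is at right angles to RH and since A1 is tangent to SK there, ES ⟂ SK, with radius 3.6, so the center E sits 3.6 in from both sides at E = (-62.9, -35.5). That places the tangent points at H = (-66.5, -35.5) on RH and S = (-62.9, -39.1) on SK. Then |LS| = |S − L| = 74.1.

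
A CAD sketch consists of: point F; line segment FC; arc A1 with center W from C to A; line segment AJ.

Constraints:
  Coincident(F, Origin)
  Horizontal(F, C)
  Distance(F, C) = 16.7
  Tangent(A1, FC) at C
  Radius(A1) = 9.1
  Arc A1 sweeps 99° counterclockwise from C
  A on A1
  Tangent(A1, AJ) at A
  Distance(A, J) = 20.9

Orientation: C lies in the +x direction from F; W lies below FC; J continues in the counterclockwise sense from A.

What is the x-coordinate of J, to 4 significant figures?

10.98

F is at the origin; F and C share the same y with |FC| = 16.7 and C on the +x side, so C = (16.70, 0.000). Since A1 is tangent to FC there, WC ⟂ FC, so W = C + (0, -9.1) = (16.70, -9.100). On A1, C sits at bearing 90° from W; a 99° counterclockwise sweep puts A at bearing 189°, so A = W + 9.1·(cos 189°, sin 189°) = (7.712, -10.52). Tangency of A1 to AJ means the radius WA is perpendicular to AJ, so AJ runs along (−sin 189°, cos 189°); with |AJ| = 20.9, J = (10.98, -31.17). So J.x = 10.98.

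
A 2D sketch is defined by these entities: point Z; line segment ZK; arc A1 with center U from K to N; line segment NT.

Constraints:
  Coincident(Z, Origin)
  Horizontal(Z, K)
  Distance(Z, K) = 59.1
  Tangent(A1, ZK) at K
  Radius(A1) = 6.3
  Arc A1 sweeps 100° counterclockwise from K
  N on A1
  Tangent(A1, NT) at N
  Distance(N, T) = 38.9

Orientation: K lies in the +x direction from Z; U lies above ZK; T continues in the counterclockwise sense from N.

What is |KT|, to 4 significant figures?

45.71

On A1, K sits at bearing -90° from U; a 100° counterclockwise sweep puts N at bearing 10°, so N = U + 6.3·(cos 10°, sin 10°) = (65.30, 7.394). The tangent condition forces UN to be normal to NT, so NT runs along (−sin 10°, cos 10°); with |NT| = 38.9, T = (58.55, 45.70). Then |KT| = |T − K| = 45.71.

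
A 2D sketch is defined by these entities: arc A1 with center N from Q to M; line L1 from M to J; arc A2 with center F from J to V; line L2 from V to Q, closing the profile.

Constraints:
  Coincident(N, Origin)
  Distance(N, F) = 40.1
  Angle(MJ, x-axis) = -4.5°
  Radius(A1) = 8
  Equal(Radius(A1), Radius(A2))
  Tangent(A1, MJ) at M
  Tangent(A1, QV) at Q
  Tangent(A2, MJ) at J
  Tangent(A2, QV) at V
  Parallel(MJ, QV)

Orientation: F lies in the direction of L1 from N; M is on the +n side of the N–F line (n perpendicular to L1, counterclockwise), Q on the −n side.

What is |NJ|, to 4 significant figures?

40.89

The slot axis is L1's direction at -4.5°, so u = (cos -4.5°, sin -4.5°) = (0.9969, -0.07846) and n = (−sin -4.5°, cos -4.5°) = (0.07846, 0.9969). N is at the origin and F lies 40.1 along u from N, so F = 40.1·u = (39.98, -3.146). Tangency of A1 to both parallel lines with radius 8.0 puts M and Q at N ± 8.0·n: M = (0.6277, 7.975), Q = (-0.6277, -7.975). Equal radii place J and V the same way about F: J = F + 8.0·n = (40.60, 4.829), V = F − 8.0·n = (39.35, -11.12). Then |NJ| = |J − N| = 40.89.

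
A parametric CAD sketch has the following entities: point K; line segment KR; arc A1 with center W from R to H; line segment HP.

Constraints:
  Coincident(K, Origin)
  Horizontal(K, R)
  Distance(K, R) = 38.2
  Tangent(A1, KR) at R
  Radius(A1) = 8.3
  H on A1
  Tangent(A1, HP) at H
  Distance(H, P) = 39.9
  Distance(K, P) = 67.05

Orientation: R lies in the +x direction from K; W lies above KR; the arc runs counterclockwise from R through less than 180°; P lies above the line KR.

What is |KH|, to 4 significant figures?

47.23

Checks: K.y = 0.00, R.y = 0.00 ✓; |WH| = 8.300 ✓; ∠(WH, HP) = 90.00° ✓; |HP| = 39.90 ✓; |KP| = 67.05 ✓.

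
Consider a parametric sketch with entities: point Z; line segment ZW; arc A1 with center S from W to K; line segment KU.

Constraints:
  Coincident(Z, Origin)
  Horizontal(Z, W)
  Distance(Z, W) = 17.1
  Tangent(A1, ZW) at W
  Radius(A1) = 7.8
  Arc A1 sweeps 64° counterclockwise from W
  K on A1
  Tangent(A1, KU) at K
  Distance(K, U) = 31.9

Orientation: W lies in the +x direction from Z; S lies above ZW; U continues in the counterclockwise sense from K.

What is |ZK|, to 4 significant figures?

24.51

Z is at the origin; ZW is horizontal with |ZW| = 17.1 and W on the +x side, so W = (17.10, 0.000). A1 meets ZW tangentially, so SW is at right angles to ZW, so S = W + (0, 7.8) = (17.10, 7.800). On A1, W sits at bearing -90° from S; a 64° counterclockwise sweep puts K at bearing -26°, so K = S + 7.8·(cos -26°, sin -26°) = (24.11, 4.381). Then |ZK| = |K − Z| = 24.51.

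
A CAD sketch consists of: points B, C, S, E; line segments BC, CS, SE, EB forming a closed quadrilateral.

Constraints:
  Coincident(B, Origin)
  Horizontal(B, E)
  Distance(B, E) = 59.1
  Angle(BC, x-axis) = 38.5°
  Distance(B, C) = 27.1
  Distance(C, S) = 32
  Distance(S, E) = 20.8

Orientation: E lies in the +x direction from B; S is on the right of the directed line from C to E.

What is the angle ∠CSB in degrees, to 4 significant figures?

41.07°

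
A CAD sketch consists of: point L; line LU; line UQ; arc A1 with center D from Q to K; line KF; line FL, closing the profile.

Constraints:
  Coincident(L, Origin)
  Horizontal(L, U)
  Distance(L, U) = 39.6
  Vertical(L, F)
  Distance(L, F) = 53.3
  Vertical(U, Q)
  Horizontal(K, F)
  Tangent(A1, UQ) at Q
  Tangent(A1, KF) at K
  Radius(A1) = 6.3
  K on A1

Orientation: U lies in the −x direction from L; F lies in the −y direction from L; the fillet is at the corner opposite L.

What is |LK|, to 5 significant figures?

62.847

The virtual corner opposite L is at (-39.600, -53.300). A1 meets UQ tangentially, so DQ is at right angles to UQ and tangency of A1 to KF means the radius DK is perpendicular to KF, with radius 6.3, so the center D sits 6.3 in from both sides at D = (-33.300, -47.000). That places the tangent points at Q = (-39.600, -47.000) on UQ and K = (-33.300, -53.300) on KF. Then |LK| = |K − L| = 62.847.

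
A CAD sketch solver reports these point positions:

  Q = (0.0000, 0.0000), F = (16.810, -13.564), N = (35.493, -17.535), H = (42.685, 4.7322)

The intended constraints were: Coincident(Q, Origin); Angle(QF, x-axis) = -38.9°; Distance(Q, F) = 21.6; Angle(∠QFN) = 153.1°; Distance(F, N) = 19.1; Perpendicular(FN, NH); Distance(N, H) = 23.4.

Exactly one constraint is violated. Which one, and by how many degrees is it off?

Perpendicular(FN, NH) — off by 5.90°.

Q = (0.00, 0.00) ✓; QF at -38.90° ✓; |QF| = 21.60 ✓; ∠QFN = 153.1° ✓; |FN| = 19.10 ✓; ∠(FN, NH) = 84.10° ✗; |NH| = 23.40 ✓.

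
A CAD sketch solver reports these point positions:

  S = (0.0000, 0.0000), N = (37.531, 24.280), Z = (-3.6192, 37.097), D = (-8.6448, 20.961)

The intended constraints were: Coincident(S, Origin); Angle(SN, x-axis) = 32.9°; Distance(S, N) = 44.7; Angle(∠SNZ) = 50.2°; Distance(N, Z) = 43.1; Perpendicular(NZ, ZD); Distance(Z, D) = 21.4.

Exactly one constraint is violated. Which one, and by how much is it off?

Distance(Z, D) = 21.4 — off by 4.50.

S = (0.00, 0.00) ✓; SN at 32.90° ✓; |SN| = 44.70 ✓; ∠SNZ = 50.20° ✓; |NZ| = 43.10 ✓; ∠(NZ, ZD) = 90.00° ✓; |ZD| = 16.90 ✗.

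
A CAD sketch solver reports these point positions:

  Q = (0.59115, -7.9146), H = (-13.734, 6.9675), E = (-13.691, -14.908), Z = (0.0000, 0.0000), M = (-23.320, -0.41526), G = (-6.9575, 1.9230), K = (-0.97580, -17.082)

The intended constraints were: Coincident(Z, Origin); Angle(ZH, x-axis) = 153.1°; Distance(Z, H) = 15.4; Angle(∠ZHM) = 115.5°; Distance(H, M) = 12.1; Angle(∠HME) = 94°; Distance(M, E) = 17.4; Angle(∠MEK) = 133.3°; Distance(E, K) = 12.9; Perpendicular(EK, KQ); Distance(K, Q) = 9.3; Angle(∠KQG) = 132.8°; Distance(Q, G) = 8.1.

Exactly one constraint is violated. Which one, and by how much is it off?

Distance(Q, G) = 8.1 — off by 4.30.

Z = (0.00, 0.00) ✓; ZH at 153.1° ✓; |ZH| = 15.40 ✓; ∠ZHM = 115.5° ✓; |HM| = 12.10 ✓; ∠HME = 94.00° ✓; |ME| = 17.40 ✓; ∠MEK = 133.3° ✓; |EK| = 12.90 ✓; ∠(EK, KQ) = 90.00° ✓; |KQ| = 9.300 ✓; ∠KQG = 132.8° ✓; |QG| = 12.40 ✗.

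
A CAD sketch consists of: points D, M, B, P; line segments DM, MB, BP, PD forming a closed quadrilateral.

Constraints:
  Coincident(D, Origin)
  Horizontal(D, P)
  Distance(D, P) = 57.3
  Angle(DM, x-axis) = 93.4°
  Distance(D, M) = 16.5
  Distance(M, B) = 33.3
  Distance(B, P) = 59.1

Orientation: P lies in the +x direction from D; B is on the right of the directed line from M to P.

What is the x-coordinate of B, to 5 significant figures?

0.63512

Checks: |MB| = 33.30 ✓; |BP| = 59.10 ✓.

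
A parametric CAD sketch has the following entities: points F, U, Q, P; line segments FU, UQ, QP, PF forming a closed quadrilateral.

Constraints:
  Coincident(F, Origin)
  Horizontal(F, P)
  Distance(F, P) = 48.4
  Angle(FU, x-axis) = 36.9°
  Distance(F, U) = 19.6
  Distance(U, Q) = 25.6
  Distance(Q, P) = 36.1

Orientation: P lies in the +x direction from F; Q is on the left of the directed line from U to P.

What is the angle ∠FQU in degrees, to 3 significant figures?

6.47°

Checks: |UQ| = 25.60 ✓; |QP| = 36.10 ✓.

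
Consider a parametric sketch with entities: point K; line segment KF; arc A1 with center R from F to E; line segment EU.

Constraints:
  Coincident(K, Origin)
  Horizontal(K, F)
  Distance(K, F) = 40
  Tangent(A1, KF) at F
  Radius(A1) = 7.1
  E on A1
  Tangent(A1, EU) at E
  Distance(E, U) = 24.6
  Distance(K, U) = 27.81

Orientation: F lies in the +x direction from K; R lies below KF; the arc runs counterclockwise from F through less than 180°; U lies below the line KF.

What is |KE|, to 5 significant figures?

34.759

K is at the origin; K and F share the same y with |KF| = 40.0 and F on the +x side, so F = (40.000, 0.0000). The tangent condition forces RF to be normal to KF, so R = F + (0, -7.1) = (40.000, -7.1000). Since RE ⟂ EU (tangency), |RU| = √(7.1² + 24.6²) = 25.604 regardless of where E sits on A1. So U lies on both circle(K, 27.81) and circle(R, 25.604); the below-KF intersection is U = (18.402, -20.851). E is the foot of the tangent from U: E = (34.676, -2.4031).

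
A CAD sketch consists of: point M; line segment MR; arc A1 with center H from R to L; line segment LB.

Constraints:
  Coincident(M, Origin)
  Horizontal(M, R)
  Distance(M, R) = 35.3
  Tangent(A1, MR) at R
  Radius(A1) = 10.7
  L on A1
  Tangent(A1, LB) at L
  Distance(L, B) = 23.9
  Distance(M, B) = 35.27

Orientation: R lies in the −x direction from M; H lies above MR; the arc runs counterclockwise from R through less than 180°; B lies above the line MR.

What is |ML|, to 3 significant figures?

26.2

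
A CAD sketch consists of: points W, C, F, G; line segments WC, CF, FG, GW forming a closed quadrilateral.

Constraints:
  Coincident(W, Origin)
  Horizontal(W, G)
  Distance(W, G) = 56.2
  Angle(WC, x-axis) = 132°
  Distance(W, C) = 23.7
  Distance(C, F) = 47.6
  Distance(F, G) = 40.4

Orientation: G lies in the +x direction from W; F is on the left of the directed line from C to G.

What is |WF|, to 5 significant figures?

42.848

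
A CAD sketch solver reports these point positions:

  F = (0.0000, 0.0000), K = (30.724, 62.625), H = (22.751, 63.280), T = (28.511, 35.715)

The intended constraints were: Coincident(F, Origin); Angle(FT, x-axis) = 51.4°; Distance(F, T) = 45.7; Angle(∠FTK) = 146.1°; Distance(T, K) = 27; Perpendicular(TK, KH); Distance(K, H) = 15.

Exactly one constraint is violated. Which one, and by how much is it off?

Distance(K, H) = 15 — off by 7.00.

F = (0.00, 0.00) ✓; FT at 51.40° ✓; |FT| = 45.70 ✓; ∠FTK = 146.1° ✓; |TK| = 27.00 ✓; ∠(TK, KH) = 90.00° ✓; |KH| = 8.000 ✗.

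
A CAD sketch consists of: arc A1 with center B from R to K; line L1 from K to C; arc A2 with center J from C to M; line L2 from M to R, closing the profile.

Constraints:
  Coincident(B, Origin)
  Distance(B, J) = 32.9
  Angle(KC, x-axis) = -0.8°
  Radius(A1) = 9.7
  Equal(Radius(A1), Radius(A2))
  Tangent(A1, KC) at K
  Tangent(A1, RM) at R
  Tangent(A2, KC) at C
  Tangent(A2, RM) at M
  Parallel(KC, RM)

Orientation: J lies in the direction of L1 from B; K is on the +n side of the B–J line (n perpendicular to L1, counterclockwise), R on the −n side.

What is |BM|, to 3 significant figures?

34.3

The slot axis is L1's direction at -0.8°, so u = (cos -0.8°, sin -0.8°) = (1.00, -0.0140) and n = (−sin -0.8°, cos -0.8°) = (0.0140, 1.00). B is at the origin and J lies 32.9 along u from B, so J = 32.9·u = (32.9, -0.459). Tangency of A1 to both parallel lines with radius 9.7 puts K and R at B ± 9.7·n: K = (0.135, 9.70), R = (-0.135, -9.70). Equal radii place C and M the same way about J: C = J + 9.7·n = (33.0, 9.24), M = J − 9.7·n = (32.8, -10.2). Then |BM| = |M − B| = 34.3.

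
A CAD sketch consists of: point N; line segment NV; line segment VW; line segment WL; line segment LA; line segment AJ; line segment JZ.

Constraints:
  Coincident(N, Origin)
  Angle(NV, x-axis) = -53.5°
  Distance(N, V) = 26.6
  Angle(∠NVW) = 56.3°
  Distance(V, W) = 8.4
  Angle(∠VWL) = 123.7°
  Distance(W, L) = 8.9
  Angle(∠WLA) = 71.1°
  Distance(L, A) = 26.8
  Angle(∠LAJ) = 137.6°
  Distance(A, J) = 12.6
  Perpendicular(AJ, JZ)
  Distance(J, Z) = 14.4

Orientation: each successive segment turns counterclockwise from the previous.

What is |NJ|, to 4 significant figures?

40.87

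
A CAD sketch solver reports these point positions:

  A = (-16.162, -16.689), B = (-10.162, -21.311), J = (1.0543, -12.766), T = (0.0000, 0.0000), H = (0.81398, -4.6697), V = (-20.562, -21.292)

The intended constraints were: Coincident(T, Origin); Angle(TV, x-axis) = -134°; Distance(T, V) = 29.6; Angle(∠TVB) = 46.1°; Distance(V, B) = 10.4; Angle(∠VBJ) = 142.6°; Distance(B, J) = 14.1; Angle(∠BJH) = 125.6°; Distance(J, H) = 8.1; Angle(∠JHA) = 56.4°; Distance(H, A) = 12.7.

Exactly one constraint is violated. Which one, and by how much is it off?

Distance(H, A) = 12.7 — off by 8.10.

T = (0.00, 0.00) ✓; TV at -134.0° ✓; |TV| = 29.60 ✓; ∠TVB = 46.10° ✓; |VB| = 10.40 ✓; ∠VBJ = 142.6° ✓; |BJ| = 14.10 ✓; ∠BJH = 125.6° ✓; |JH| = 8.100 ✓; ∠JHA = 56.40° ✓; |HA| = 20.80 ✗.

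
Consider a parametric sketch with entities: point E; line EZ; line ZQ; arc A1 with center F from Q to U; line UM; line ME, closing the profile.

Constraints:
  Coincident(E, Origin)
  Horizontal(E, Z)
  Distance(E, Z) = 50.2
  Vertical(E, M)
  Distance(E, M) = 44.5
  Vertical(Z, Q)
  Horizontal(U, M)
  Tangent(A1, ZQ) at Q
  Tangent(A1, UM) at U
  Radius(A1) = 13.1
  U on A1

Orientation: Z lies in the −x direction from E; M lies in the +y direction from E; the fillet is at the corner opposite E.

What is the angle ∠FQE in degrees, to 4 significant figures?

32.03°

E is at the origin; EZ is horizontal with |EZ| = 50.2 and Z on the −x side, so Z = (-50.20, 0.000). E and M share the same x with |EM| = 44.5 and M on the +y side, so M = (0.000, 44.50). The virtual corner opposite E is at (-50.20, 44.50). Since A1 is tangent to ZQ there, FQ ⟂ ZQ and A1 meets UM tangentially, so FU is at right angles to UM, with radius 13.1, so the center F sits 13.1 in from both sides at F = (-37.10, 31.40). That places the tangent points at Q = (-50.20, 31.40) on ZQ and U = (-37.10, 44.50) on UM. Then cos ∠FQE = QF·QE / (|QF||QE|), giving 32.03°.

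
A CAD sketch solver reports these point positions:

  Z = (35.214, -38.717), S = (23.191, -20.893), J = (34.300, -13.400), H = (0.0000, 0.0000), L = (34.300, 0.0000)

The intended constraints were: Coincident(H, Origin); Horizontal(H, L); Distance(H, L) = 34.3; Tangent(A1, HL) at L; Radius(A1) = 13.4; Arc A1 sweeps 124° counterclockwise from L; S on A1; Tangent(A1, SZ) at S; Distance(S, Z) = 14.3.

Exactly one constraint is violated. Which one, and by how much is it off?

Distance(S, Z) = 14.3 — off by 7.20.

H = (0.00, 0.00) ✓; H.y = 0.00, L.y = 0.00 ✓; |HL| = 34.30 ✓; ∠(JL, LH) = 90.00° ✓; |JL| = 13.40 ✓; bearing(J→S) − bearing(J→L) = 124.0° ✓; |JS| = 13.40 ✓; ∠(JS, SZ) = 90.00° ✓; |SZ| = 21.50 ✗.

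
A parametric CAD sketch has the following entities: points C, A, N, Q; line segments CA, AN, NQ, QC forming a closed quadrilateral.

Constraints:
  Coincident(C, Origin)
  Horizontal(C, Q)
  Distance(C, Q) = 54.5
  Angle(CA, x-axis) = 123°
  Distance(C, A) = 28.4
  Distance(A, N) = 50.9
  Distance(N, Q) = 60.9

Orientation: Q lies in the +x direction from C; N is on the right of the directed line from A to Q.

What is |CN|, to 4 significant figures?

25.01

C is at the origin; C and Q share the same y with |CQ| = 54.5 and Q in +x, so Q = (54.5, 0). CA runs at 123.0° with |CA| = 28.4, so A = (-15.47, 23.82). N is determined by |AN| = 50.9 and |NQ| = 60.9 together: it lies at the intersection of circle(A, 50.9) and circle(Q, 60.9). With |AQ| = 73.91, the foot of the radical line on AQ is 29.39 from A and the perpendicular offset is √(50.9² − 29.39²) = 41.56. Taking the right-of-AQ solution: N = (-1.035, -24.99).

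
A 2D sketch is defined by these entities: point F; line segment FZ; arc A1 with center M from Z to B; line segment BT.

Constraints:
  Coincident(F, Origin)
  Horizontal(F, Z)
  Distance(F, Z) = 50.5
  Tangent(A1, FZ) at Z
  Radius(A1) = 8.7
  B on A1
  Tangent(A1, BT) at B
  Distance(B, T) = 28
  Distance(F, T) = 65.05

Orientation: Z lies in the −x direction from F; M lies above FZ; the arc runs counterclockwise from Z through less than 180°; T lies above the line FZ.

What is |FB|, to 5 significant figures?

44.073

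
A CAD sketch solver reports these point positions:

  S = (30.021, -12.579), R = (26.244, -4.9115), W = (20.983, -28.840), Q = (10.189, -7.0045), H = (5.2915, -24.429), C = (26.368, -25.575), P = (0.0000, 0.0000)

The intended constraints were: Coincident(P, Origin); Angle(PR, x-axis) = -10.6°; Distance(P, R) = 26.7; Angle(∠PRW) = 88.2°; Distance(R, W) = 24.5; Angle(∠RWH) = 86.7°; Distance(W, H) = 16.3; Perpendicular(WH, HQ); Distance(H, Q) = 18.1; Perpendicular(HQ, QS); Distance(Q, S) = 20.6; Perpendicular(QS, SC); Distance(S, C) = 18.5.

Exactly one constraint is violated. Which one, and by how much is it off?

Distance(S, C) = 18.5 — off by 5.00.

P = (0.00, 0.00) ✓; PR at -10.60° ✓; |PR| = 26.70 ✓; ∠PRW = 88.20° ✓; |RW| = 24.50 ✓; ∠RWH = 86.70° ✓; |WH| = 16.30 ✓; ∠(WH, HQ) = 90.00° ✓; |HQ| = 18.10 ✓; ∠(HQ, QS) = 90.00° ✓; |QS| = 20.60 ✓; ∠(QS, SC) = 90.00° ✓; |SC| = 13.50 ✗.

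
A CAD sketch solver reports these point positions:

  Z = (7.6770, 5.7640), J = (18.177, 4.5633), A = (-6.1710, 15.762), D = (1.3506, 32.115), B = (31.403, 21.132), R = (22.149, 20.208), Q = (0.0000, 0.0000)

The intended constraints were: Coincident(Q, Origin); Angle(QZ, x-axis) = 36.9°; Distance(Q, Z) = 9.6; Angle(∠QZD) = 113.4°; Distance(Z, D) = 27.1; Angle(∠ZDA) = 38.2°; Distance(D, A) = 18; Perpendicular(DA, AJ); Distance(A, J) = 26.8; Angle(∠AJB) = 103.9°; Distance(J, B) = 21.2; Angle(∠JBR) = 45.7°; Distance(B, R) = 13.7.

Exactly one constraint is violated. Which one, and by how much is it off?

Distance(B, R) = 13.7 — off by 4.40.

Q = (0.00, 0.00) ✓; QZ at 36.90° ✓; |QZ| = 9.600 ✓; ∠QZD = 113.4° ✓; |ZD| = 27.10 ✓; ∠ZDA = 38.20° ✓; |DA| = 18.00 ✓; ∠(DA, AJ) = 90.00° ✓; |AJ| = 26.80 ✓; ∠AJB = 103.9° ✓; |JB| = 21.20 ✓; ∠JBR = 45.70° ✓; |BR| = 9.300 ✗.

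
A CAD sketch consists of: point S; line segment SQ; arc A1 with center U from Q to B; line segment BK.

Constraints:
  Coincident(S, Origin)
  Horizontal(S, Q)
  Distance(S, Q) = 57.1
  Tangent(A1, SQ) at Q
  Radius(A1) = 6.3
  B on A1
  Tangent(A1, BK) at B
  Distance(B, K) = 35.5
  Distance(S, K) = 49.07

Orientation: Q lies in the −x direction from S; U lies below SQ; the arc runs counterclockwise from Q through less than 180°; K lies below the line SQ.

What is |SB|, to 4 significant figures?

62.27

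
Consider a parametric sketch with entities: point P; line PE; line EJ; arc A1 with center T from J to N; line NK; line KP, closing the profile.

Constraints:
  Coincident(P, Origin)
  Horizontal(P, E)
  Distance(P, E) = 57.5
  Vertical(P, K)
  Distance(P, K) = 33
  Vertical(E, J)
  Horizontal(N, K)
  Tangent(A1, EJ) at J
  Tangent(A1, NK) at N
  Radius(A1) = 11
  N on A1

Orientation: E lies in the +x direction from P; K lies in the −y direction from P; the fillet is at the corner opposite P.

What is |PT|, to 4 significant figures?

51.44

PK is vertical with |PK| = 33.0 and K on the −y side, so K = (0.000, -33.00). The virtual corner opposite P is at (57.50, -33.00). A1 meets EJ tangentially, so TJ is at right angles to EJ and tangency of A1 to NK means the radius TN is perpendicular to NK, with radius 11.0, so the center T sits 11.0 in from both sides at T = (46.50, -22.00). Then |PT| = |T − P| = 51.44.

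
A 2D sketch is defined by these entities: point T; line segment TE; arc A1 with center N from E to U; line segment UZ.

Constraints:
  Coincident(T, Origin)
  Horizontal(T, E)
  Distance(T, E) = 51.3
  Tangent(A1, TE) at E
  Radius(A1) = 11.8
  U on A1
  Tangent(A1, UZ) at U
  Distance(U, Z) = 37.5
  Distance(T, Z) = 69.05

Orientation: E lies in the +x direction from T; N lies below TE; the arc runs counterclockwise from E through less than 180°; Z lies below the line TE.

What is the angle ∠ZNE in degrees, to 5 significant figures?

173.31°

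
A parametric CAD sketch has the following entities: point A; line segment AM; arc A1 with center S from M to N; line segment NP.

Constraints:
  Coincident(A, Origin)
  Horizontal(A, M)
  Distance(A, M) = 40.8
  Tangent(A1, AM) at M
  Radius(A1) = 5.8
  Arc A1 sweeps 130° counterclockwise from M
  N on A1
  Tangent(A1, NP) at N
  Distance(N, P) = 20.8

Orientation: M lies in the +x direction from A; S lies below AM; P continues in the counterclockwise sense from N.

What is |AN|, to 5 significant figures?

37.585

A is at the origin; A and M share the same y with |AM| = 40.8 and M on the +x side, so M = (40.800, 0.0000). Since A1 is tangent to AM there, SM ⟂ AM, so S = M + (0, -5.8) = (40.800, -5.8000). On A1, M sits at bearing 90° from S; a 130° counterclockwise sweep puts N at bearing 220°, so N = S + 5.8·(cos 220°, sin 220°) = (36.357, -9.5282). Then |AN| = |N − A| = 37.585.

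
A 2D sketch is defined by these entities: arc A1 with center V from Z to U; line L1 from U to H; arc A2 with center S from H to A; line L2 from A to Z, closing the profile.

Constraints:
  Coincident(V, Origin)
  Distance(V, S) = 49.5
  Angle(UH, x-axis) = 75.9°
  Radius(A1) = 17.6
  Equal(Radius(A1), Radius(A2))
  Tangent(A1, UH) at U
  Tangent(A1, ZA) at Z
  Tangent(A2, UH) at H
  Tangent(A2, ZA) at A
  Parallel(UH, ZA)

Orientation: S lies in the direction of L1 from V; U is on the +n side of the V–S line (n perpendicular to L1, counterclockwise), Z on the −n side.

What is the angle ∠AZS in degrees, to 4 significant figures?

19.57°

The slot axis is L1's direction at 75.9°, so u = (cos 75.9°, sin 75.9°) = (0.2436, 0.9699) and n = (−sin 75.9°, cos 75.9°) = (-0.9699, 0.2436). V is at the origin and S lies 49.5 along u from V, so S = 49.5·u = (12.06, 48.01). Tangency of A1 to both parallel lines with radius 17.6 puts U and Z at V ± 17.6·n: U = (-17.07, 4.288), Z = (17.07, -4.288). Equal radii place H and A the same way about S: H = S + 17.6·n = (-5.011, 52.30), A = S − 17.6·n = (29.13, 43.72). Then cos ∠AZS = ZA·ZS / (|ZA||ZS|), giving 19.57°.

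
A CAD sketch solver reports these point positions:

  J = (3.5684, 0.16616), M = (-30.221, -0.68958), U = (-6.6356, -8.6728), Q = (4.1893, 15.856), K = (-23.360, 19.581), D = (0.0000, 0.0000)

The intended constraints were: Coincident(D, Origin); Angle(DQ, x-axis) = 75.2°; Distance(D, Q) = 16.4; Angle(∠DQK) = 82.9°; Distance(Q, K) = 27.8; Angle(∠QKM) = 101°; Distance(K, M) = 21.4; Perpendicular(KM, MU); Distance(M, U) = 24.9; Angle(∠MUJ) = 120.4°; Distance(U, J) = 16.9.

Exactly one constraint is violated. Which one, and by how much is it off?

Distance(U, J) = 16.9 — off by 3.40.

D = (0.00, 0.00) ✓; DQ at 75.20° ✓; |DQ| = 16.40 ✓; ∠DQK = 82.90° ✓; |QK| = 27.80 ✓; ∠QKM = 101.0° ✓; |KM| = 21.40 ✓; ∠(KM, MU) = 90.00° ✓; |MU| = 24.90 ✓; ∠MUJ = 120.4° ✓; |UJ| = 13.50 ✗.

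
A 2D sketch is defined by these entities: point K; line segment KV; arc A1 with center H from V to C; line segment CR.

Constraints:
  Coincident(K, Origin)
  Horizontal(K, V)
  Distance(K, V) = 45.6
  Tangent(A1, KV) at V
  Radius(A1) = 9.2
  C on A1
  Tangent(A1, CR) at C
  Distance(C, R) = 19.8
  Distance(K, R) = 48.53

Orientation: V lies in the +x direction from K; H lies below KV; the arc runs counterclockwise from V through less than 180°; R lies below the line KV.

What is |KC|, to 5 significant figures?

37.807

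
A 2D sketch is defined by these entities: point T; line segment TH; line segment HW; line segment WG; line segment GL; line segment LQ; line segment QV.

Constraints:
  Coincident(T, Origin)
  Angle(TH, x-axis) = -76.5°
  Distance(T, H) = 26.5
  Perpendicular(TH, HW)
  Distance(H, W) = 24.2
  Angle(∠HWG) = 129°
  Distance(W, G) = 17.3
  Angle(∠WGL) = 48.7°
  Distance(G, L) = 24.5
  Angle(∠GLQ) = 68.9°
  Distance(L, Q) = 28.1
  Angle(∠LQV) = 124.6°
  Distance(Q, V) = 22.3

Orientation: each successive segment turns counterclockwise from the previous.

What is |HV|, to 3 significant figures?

47.1

∠GLQ = 68.9° gives LQ at -53.1° from the x-axis; with |LQ| = 28.1, Q = (30.5, -33.6). ∠LQV = 124.6° gives QV at 2.30° from the x-axis; with |QV| = 22.3, V = (52.7, -32.8). Then |HV| = |V − H| = 47.1.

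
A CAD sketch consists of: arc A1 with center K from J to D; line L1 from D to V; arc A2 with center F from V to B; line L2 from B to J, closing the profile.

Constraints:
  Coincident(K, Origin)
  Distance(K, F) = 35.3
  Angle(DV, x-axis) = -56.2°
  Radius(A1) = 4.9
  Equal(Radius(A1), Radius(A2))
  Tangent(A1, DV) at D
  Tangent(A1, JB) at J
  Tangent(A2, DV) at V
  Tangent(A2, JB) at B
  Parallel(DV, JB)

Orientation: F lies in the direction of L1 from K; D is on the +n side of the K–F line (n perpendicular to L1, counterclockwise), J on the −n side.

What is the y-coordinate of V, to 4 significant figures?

-26.61

The slot axis is L1's direction at -56.2°, so u = (cos -56.2°, sin -56.2°) = (0.5563, -0.8310) and n = (−sin -56.2°, cos -56.2°) = (0.8310, 0.5563). K is at the origin and F lies 35.3 along u from K, so F = 35.3·u = (19.64, -29.33). Tangency of A1 to both parallel lines with radius 4.9 puts D and J at K ± 4.9·n: D = (4.072, 2.726), J = (-4.072, -2.726). Equal radii place V and B the same way about F: V = F + 4.9·n = (23.71, -26.61), B = F − 4.9·n = (15.57, -32.06). So V.y = -26.61.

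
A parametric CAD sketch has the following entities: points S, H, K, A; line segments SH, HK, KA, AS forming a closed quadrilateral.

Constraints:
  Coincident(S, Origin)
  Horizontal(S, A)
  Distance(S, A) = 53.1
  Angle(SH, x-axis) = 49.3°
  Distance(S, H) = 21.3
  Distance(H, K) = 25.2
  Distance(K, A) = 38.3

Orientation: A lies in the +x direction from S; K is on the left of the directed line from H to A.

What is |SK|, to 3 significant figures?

46.4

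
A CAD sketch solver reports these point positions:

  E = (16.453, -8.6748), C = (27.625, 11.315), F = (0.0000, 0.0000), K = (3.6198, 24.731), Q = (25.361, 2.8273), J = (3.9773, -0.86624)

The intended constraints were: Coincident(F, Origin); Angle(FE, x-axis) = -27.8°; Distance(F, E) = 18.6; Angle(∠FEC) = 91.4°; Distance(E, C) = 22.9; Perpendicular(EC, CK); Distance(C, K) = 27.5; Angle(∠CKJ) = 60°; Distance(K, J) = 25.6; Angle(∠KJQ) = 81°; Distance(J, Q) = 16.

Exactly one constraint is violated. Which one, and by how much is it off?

Distance(J, Q) = 16 — off by 5.70.

F = (0.00, 0.00) ✓; FE at -27.80° ✓; |FE| = 18.60 ✓; ∠FEC = 91.40° ✓; |EC| = 22.90 ✓; ∠(EC, CK) = 90.00° ✓; |CK| = 27.50 ✓; ∠CKJ = 60.00° ✓; |KJ| = 25.60 ✓; ∠KJQ = 81.00° ✓; |JQ| = 21.70 ✗.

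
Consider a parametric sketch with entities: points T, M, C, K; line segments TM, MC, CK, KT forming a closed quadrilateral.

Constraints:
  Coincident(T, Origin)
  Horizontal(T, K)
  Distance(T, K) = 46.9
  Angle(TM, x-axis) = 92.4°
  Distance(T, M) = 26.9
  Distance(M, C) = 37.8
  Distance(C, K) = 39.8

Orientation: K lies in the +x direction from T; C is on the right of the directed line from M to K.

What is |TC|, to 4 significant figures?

12.79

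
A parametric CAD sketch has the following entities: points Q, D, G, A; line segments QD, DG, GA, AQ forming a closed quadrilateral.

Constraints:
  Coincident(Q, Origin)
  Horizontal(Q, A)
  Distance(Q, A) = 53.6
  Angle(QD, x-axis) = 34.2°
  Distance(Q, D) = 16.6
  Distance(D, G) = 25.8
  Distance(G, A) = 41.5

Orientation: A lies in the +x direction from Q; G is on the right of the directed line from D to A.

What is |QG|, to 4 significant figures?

22.56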